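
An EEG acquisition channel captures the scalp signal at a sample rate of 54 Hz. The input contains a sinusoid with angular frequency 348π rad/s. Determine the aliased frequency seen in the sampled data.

ω = 348π rad/s → f = ω/(2π) = 174 Hz.
174 Hz mod fs = 12 Hz.
12 Hz ≤ fs/2 = 27 Hz, appears at 12 Hz.

12 Hz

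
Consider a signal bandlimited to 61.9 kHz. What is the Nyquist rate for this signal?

123.8 kHz

Nyquist rate = 2 × 61.9 kHz = 123.8 kHz.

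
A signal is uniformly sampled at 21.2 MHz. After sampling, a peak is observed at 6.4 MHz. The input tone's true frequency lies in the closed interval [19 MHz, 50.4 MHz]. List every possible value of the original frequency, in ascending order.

Frequencies that alias to 6.4 MHz are k·fs ± 6.4 MHz for integer k ≥ 0.
k=0: 6.4 MHz.
k=1: 14.8 MHz, 27.6 MHz.
k=2: 36 MHz, 48.8 MHz.
k=3: 57.2 MHz, 70 MHz.
Within [19 MHz, 50.4 MHz]: 27.6 MHz, 36 MHz, 48.8 MHz.

27.6 MHz, 36 MHz, 48.8 MHz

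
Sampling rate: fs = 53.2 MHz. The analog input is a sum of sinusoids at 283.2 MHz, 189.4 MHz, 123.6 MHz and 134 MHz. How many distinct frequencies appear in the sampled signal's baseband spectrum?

3

fs/2 = 26.6 MHz.
283.2 MHz mod fs = 17.2 MHz.
17.2 MHz ≤ fs/2 = 26.6 MHz, appears at 17.2 MHz.
189.4 MHz mod fs = 29.8 MHz.
29.8 MHz > fs/2 = 26.6 MHz, folds to fs − 29.8 MHz = 23.4 MHz.
123.6 MHz mod fs = 17.2 MHz.
17.2 MHz ≤ fs/2 = 26.6 MHz, appears at 17.2 MHz.
134 MHz mod fs = 27.6 MHz.
27.6 MHz > fs/2 = 26.6 MHz, folds to fs − 27.6 MHz = 25.6 MHz.
Distinct values: {17.2 MHz, 23.4 MHz, 25.6 MHz} → 3.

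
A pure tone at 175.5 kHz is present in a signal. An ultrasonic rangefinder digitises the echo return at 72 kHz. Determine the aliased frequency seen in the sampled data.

175.5 kHz mod fs = 31.5 kHz.
31.5 kHz ≤ fs/2 = 36 kHz, appears at 31.5 kHz.

31.5 kHz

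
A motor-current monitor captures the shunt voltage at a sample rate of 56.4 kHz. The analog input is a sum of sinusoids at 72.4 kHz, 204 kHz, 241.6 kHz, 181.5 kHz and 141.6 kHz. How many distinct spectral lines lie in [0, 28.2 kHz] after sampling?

fs/2 = 28.2 kHz.
72.4 kHz mod fs = 16 kHz.
16 kHz ≤ fs/2 = 28.2 kHz, appears at 16 kHz.
204 kHz mod fs = 34.8 kHz.
34.8 kHz > fs/2 = 28.2 kHz, folds to fs − 34.8 kHz = 21.6 kHz.
241.6 kHz mod fs = 16 kHz.
16 kHz ≤ fs/2 = 28.2 kHz, appears at 16 kHz.
181.5 kHz mod fs = 12.3 kHz.
12.3 kHz ≤ fs/2 = 28.2 kHz, appears at 12.3 kHz.
141.6 kHz mod fs = 28.8 kHz.
28.8 kHz > fs/2 = 28.2 kHz, folds to fs − 28.8 kHz = 27.6 kHz.
Distinct values: {12.3 kHz, 16 kHz, 21.6 kHz, 27.6 kHz} → 4.

4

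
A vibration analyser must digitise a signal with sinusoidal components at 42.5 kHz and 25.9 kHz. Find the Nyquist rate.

Highest-frequency component: 42.5 kHz.
Nyquist rate = 2 × 42.5 kHz = 85 kHz.

85 kHz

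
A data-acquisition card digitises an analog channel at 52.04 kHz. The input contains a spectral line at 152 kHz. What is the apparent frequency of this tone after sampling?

152 kHz mod fs = 47.92 kHz.
47.92 kHz > fs/2 = 26.02 kHz, folds to fs − 47.92 kHz = 4.12 kHz.

4.12 kHz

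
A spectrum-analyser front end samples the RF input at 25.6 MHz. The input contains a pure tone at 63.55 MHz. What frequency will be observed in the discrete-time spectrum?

12.35 MHz

63.55 MHz mod fs = 12.35 MHz.
12.35 MHz ≤ fs/2 = 12.8 MHz, appears at 12.35 MHz.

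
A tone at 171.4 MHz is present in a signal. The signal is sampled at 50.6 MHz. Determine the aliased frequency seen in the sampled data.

19.6 MHz

171.4 MHz mod fs = 19.6 MHz.
19.6 MHz ≤ fs/2 = 25.3 MHz, appears at 19.6 MHz.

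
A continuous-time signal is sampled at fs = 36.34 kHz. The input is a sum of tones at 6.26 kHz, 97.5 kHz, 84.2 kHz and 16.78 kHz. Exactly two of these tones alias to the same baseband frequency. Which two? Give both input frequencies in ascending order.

fs/2 = 18.17 kHz.
6.26 kHz ≤ fs/2 = 18.17 kHz, passes unchanged.
97.5 kHz mod fs = 24.82 kHz.
24.82 kHz > fs/2 = 18.17 kHz, folds to fs − 24.82 kHz = 11.52 kHz.
84.2 kHz mod fs = 11.52 kHz.
11.52 kHz ≤ fs/2 = 18.17 kHz, appears at 11.52 kHz.
16.78 kHz ≤ fs/2 = 18.17 kHz, passes unchanged.
84.2 kHz and 97.5 kHz both map to 11.52 kHz.

84.2 kHz, 97.5 kHz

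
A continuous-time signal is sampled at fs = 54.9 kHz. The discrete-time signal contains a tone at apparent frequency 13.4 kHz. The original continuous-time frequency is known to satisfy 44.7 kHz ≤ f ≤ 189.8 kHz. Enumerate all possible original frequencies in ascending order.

68.3 kHz, 96.4 kHz, 123.2 kHz, 151.3 kHz, 178.1 kHz

Frequencies that alias to 13.4 kHz are k·fs ± 13.4 kHz for integer k ≥ 0.
k=0: 13.4 kHz.
k=1: 41.5 kHz, 68.3 kHz.
k=2: 96.4 kHz, 123.2 kHz.
k=3: 151.3 kHz, 178.1 kHz.
k=4: 206.2 kHz, 233 kHz.
Within [44.7 kHz, 189.8 kHz]: 68.3 kHz, 96.4 kHz, 123.2 kHz, 151.3 kHz, 178.1 kHz.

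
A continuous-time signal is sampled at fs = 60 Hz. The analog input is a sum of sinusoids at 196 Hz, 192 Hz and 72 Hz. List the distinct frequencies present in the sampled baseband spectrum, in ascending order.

12 Hz, 16 Hz

fs/2 = 30 Hz.
196 Hz mod fs = 16 Hz.
16 Hz ≤ fs/2 = 30 Hz, appears at 16 Hz.
192 Hz mod fs = 12 Hz.
12 Hz ≤ fs/2 = 30 Hz, appears at 12 Hz.
72 Hz mod fs = 12 Hz.
12 Hz ≤ fs/2 = 30 Hz, appears at 12 Hz.
Distinct values: {12 Hz, 16 Hz}.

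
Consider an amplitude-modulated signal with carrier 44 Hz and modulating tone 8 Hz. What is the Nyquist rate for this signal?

AM sidebands sit at fc ± fm = 36 Hz and 52 Hz.
Highest-frequency component: 52 Hz.
Nyquist rate = 2 × 52 Hz = 104 Hz.

104 Hz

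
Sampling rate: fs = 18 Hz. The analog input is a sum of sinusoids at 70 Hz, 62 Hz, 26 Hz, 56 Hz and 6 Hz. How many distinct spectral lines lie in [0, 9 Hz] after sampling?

fs/2 = 9 Hz.
70 Hz mod fs = 16 Hz.
16 Hz > fs/2 = 9 Hz, folds to fs − 16 Hz = 2 Hz.
62 Hz mod fs = 8 Hz.
8 Hz ≤ fs/2 = 9 Hz, appears at 8 Hz.
26 Hz mod fs = 8 Hz.
8 Hz ≤ fs/2 = 9 Hz, appears at 8 Hz.
56 Hz mod fs = 2 Hz.
2 Hz ≤ fs/2 = 9 Hz, appears at 2 Hz.
6 Hz ≤ fs/2 = 9 Hz, passes unchanged.
Distinct values: {2 Hz, 6 Hz, 8 Hz} → 3.

3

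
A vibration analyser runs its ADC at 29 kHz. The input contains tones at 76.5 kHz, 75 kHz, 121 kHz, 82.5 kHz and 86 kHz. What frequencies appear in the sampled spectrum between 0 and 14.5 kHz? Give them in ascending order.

fs/2 = 14.5 kHz.
76.5 kHz mod fs = 18.5 kHz.
18.5 kHz > fs/2 = 14.5 kHz, folds to fs − 18.5 kHz = 10.5 kHz.
75 kHz mod fs = 17 kHz.
17 kHz > fs/2 = 14.5 kHz, folds to fs − 17 kHz = 12 kHz.
121 kHz mod fs = 5 kHz.
5 kHz ≤ fs/2 = 14.5 kHz, appears at 5 kHz.
82.5 kHz mod fs = 24.5 kHz.
24.5 kHz > fs/2 = 14.5 kHz, folds to fs − 24.5 kHz = 4.5 kHz.
86 kHz mod fs = 28 kHz.
28 kHz > fs/2 = 14.5 kHz, folds to fs − 28 kHz = 1 kHz.
Distinct values: {1 kHz, 4.5 kHz, 5 kHz, 10.5 kHz, 12 kHz}.

1 kHz, 4.5 kHz, 5 kHz, 10.5 kHz, 12 kHz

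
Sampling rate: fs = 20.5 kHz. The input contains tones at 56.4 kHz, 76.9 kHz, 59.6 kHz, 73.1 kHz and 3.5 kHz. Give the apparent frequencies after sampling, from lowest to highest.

1.9 kHz, 3.5 kHz, 5.1 kHz, 8.9 kHz

fs/2 = 10.25 kHz.
56.4 kHz mod fs = 15.4 kHz.
15.4 kHz > fs/2 = 10.25 kHz, folds to fs − 15.4 kHz = 5.1 kHz.
76.9 kHz mod fs = 15.4 kHz.
15.4 kHz > fs/2 = 10.25 kHz, folds to fs − 15.4 kHz = 5.1 kHz.
59.6 kHz mod fs = 18.6 kHz.
18.6 kHz > fs/2 = 10.25 kHz, folds to fs − 18.6 kHz = 1.9 kHz.
73.1 kHz mod fs = 11.6 kHz.
11.6 kHz > fs/2 = 10.25 kHz, folds to fs − 11.6 kHz = 8.9 kHz.
3.5 kHz ≤ fs/2 = 10.25 kHz, passes unchanged.
Distinct values: {1.9 kHz, 3.5 kHz, 5.1 kHz, 8.9 kHz}.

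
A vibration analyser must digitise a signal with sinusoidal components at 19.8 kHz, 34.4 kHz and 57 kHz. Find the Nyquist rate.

Highest-frequency component: 57 kHz.
Nyquist rate = 2 × 57 kHz = 114 kHz.

114 kHz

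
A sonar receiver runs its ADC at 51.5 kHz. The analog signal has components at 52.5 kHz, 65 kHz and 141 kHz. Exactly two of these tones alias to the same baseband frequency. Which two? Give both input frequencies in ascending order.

fs/2 = 25.75 kHz.
52.5 kHz mod fs = 1 kHz.
1 kHz ≤ fs/2 = 25.75 kHz, appears at 1 kHz.
65 kHz mod fs = 13.5 kHz.
13.5 kHz ≤ fs/2 = 25.75 kHz, appears at 13.5 kHz.
141 kHz mod fs = 38 kHz.
38 kHz > fs/2 = 25.75 kHz, folds to fs − 38 kHz = 13.5 kHz.
65 kHz and 141 kHz both map to 13.5 kHz.

65 kHz, 141 kHz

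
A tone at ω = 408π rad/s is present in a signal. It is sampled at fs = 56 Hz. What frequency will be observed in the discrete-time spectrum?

20 Hz

ω = 408π rad/s → f = ω/(2π) = 204 Hz.
204 Hz mod fs = 36 Hz.
36 Hz > fs/2 = 28 Hz, folds to fs − 36 Hz = 20 Hz.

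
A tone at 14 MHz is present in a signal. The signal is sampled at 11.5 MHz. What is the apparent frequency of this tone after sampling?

14 MHz mod fs = 2.5 MHz.
2.5 MHz ≤ fs/2 = 5.75 MHz, appears at 2.5 MHz.

2.5 MHz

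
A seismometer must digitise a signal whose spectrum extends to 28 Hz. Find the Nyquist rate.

56 Hz

Nyquist rate = 2 × 28 Hz = 56 Hz.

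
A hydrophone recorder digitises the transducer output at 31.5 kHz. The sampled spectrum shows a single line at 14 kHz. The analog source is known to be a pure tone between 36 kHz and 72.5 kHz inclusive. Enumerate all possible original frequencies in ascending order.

Frequencies that alias to 14 kHz are k·fs ± 14 kHz for integer k ≥ 0.
k=0: 14 kHz.
k=1: 17.5 kHz, 45.5 kHz.
k=2: 49 kHz, 77 kHz.
k=3: 80.5 kHz, 108.5 kHz.
Within [36 kHz, 72.5 kHz]: 45.5 kHz, 49 kHz.

45.5 kHz, 49 kHz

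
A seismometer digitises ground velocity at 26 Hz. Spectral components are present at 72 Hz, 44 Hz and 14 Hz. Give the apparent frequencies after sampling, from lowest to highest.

6 Hz, 8 Hz, 12 Hz

fs/2 = 13 Hz.
72 Hz mod fs = 20 Hz.
20 Hz > fs/2 = 13 Hz, folds to fs − 20 Hz = 6 Hz.
44 Hz mod fs = 18 Hz.
18 Hz > fs/2 = 13 Hz, folds to fs − 18 Hz = 8 Hz.
14 Hz > fs/2 = 13 Hz, folds to fs − 14 Hz = 12 Hz.
Distinct values: {6 Hz, 8 Hz, 12 Hz}.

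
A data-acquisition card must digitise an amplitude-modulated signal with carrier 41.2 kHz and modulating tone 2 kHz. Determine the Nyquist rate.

86.4 kHz

AM sidebands sit at fc ± fm = 39.2 kHz and 43.2 kHz.
Highest-frequency component: 43.2 kHz.
Nyquist rate = 2 × 43.2 kHz = 86.4 kHz.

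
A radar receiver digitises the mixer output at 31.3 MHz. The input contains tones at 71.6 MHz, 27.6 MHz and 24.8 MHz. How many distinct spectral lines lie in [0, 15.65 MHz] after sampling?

3

fs/2 = 15.65 MHz.
71.6 MHz mod fs = 9 MHz.
9 MHz ≤ fs/2 = 15.65 MHz, appears at 9 MHz.
27.6 MHz > fs/2 = 15.65 MHz, folds to fs − 27.6 MHz = 3.7 MHz.
24.8 MHz > fs/2 = 15.65 MHz, folds to fs − 24.8 MHz = 6.5 MHz.
Distinct values: {3.7 MHz, 6.5 MHz, 9 MHz} → 3.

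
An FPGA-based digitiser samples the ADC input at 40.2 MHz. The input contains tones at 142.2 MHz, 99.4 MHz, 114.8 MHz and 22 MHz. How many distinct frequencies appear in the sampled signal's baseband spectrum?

4

fs/2 = 20.1 MHz.
142.2 MHz mod fs = 21.6 MHz.
21.6 MHz > fs/2 = 20.1 MHz, folds to fs − 21.6 MHz = 18.6 MHz.
99.4 MHz mod fs = 19 MHz.
19 MHz ≤ fs/2 = 20.1 MHz, appears at 19 MHz.
114.8 MHz mod fs = 34.4 MHz.
34.4 MHz > fs/2 = 20.1 MHz, folds to fs − 34.4 MHz = 5.8 MHz.
22 MHz > fs/2 = 20.1 MHz, folds to fs − 22 MHz = 18.2 MHz.
Distinct values: {5.8 MHz, 18.2 MHz, 18.6 MHz, 19 MHz} → 4.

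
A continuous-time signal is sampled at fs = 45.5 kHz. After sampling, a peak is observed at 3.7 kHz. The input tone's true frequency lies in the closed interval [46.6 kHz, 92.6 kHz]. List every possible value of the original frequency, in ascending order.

49.2 kHz, 87.3 kHz

Frequencies that alias to 3.7 kHz are k·fs ± 3.7 kHz for integer k ≥ 0.
k=0: 3.7 kHz.
k=1: 41.8 kHz, 49.2 kHz.
k=2: 87.3 kHz, 94.7 kHz.
k=3: 132.8 kHz, 140.2 kHz.
Within [46.6 kHz, 92.6 kHz]: 49.2 kHz, 87.3 kHz.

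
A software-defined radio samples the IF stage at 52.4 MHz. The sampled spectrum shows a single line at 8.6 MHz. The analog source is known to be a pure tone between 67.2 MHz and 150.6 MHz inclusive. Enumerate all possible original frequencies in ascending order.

Frequencies that alias to 8.6 MHz are k·fs ± 8.6 MHz for integer k ≥ 0.
k=0: 8.6 MHz.
k=1: 43.8 MHz, 61 MHz.
k=2: 96.2 MHz, 113.4 MHz.
k=3: 148.6 MHz, 165.8 MHz.
k=4: 201 MHz, 218.2 MHz.
Within [67.2 MHz, 150.6 MHz]: 96.2 MHz, 113.4 MHz, 148.6 MHz.

96.2 MHz, 113.4 MHz, 148.6 MHz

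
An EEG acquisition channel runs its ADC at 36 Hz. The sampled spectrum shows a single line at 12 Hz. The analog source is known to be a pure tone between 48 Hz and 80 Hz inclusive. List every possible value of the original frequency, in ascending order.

48 Hz, 60 Hz

Frequencies that alias to 12 Hz are k·fs ± 12 Hz for integer k ≥ 0.
k=0: 12 Hz.
k=1: 24 Hz, 48 Hz.
k=2: 60 Hz, 84 Hz.
k=3: 96 Hz, 120 Hz.
Within [48 Hz, 80 Hz]: 48 Hz, 60 Hz.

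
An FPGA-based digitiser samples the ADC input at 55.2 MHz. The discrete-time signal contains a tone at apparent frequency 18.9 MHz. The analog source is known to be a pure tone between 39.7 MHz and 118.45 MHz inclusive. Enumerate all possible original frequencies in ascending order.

74.1 MHz, 91.5 MHz

Frequencies that alias to 18.9 MHz are k·fs ± 18.9 MHz for integer k ≥ 0.
k=0: 18.9 MHz.
k=1: 36.3 MHz, 74.1 MHz.
k=2: 91.5 MHz, 129.3 MHz.
k=3: 146.7 MHz, 184.5 MHz.
Within [39.7 MHz, 118.45 MHz]: 74.1 MHz, 91.5 MHz.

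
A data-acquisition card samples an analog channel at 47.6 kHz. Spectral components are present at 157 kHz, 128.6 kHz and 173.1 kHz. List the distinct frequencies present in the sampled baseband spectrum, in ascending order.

fs/2 = 23.8 kHz.
157 kHz mod fs = 14.2 kHz.
14.2 kHz ≤ fs/2 = 23.8 kHz, appears at 14.2 kHz.
128.6 kHz mod fs = 33.4 kHz.
33.4 kHz > fs/2 = 23.8 kHz, folds to fs − 33.4 kHz = 14.2 kHz.
173.1 kHz mod fs = 30.3 kHz.
30.3 kHz > fs/2 = 23.8 kHz, folds to fs − 30.3 kHz = 17.3 kHz.
Distinct values: {14.2 kHz, 17.3 kHz}.

14.2 kHz, 17.3 kHz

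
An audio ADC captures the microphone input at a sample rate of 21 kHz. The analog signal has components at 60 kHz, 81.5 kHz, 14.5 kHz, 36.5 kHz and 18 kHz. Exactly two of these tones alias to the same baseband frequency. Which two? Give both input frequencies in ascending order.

18 kHz, 60 kHz

fs/2 = 10.5 kHz.
60 kHz mod fs = 18 kHz.
18 kHz > fs/2 = 10.5 kHz, folds to fs − 18 kHz = 3 kHz.
81.5 kHz mod fs = 18.5 kHz.
18.5 kHz > fs/2 = 10.5 kHz, folds to fs − 18.5 kHz = 2.5 kHz.
14.5 kHz > fs/2 = 10.5 kHz, folds to fs − 14.5 kHz = 6.5 kHz.
36.5 kHz mod fs = 15.5 kHz.
15.5 kHz > fs/2 = 10.5 kHz, folds to fs − 15.5 kHz = 5.5 kHz.
18 kHz > fs/2 = 10.5 kHz, folds to fs − 18 kHz = 3 kHz.
18 kHz and 60 kHz both map to 3 kHz.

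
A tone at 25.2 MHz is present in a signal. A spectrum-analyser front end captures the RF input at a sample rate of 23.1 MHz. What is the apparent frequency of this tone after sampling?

25.2 MHz mod fs = 2.1 MHz.
2.1 MHz ≤ fs/2 = 11.55 MHz, appears at 2.1 MHz.

2.1 MHz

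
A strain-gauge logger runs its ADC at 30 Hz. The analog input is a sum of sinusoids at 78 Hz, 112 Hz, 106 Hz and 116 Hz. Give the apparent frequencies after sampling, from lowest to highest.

4 Hz, 8 Hz, 12 Hz, 14 Hz

fs/2 = 15 Hz.
78 Hz mod fs = 18 Hz.
18 Hz > fs/2 = 15 Hz, folds to fs − 18 Hz = 12 Hz.
112 Hz mod fs = 22 Hz.
22 Hz > fs/2 = 15 Hz, folds to fs − 22 Hz = 8 Hz.
106 Hz mod fs = 16 Hz.
16 Hz > fs/2 = 15 Hz, folds to fs − 16 Hz = 14 Hz.
116 Hz mod fs = 26 Hz.
26 Hz > fs/2 = 15 Hz, folds to fs − 26 Hz = 4 Hz.
Distinct values: {4 Hz, 8 Hz, 12 Hz, 14 Hz}.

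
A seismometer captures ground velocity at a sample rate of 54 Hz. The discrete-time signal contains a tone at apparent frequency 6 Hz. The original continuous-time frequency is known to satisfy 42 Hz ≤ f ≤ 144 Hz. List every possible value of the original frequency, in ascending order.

Frequencies that alias to 6 Hz are k·fs ± 6 Hz for integer k ≥ 0.
k=0: 6 Hz.
k=1: 48 Hz, 60 Hz.
k=2: 102 Hz, 114 Hz.
k=3: 156 Hz, 168 Hz.
Within [42 Hz, 144 Hz]: 48 Hz, 60 Hz, 102 Hz, 114 Hz.

48 Hz, 60 Hz, 102 Hz, 114 Hz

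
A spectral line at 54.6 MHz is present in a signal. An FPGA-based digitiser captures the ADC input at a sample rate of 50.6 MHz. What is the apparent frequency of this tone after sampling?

4 MHz

54.6 MHz mod fs = 4 MHz.
4 MHz ≤ fs/2 = 25.3 MHz, appears at 4 MHz.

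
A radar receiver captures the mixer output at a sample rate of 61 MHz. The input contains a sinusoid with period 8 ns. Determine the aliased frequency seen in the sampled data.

T = 8 ns → f = 1/T = 125 MHz.
125 MHz mod fs = 3 MHz.
3 MHz ≤ fs/2 = 30.5 MHz, appears at 3 MHz.

3 MHz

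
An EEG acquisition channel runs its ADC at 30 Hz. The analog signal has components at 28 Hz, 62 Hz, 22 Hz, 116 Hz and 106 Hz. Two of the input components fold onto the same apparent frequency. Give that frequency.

2 Hz

fs/2 = 15 Hz.
28 Hz > fs/2 = 15 Hz, folds to fs − 28 Hz = 2 Hz.
62 Hz mod fs = 2 Hz.
2 Hz ≤ fs/2 = 15 Hz, appears at 2 Hz.
22 Hz > fs/2 = 15 Hz, folds to fs − 22 Hz = 8 Hz.
116 Hz mod fs = 26 Hz.
26 Hz > fs/2 = 15 Hz, folds to fs − 26 Hz = 4 Hz.
106 Hz mod fs = 16 Hz.
16 Hz > fs/2 = 15 Hz, folds to fs − 16 Hz = 14 Hz.
28 Hz and 62 Hz both map to 2 Hz.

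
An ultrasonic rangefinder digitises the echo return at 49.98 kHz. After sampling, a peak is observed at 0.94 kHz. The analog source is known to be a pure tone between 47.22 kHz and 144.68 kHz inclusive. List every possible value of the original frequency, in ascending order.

Frequencies that alias to 0.94 kHz are k·fs ± 0.94 kHz for integer k ≥ 0.
k=0: 0.94 kHz.
k=1: 49.04 kHz, 50.92 kHz.
k=2: 99.02 kHz, 100.9 kHz.
k=3: 149 kHz, 150.88 kHz.
Within [47.22 kHz, 144.68 kHz]: 49.04 kHz, 50.92 kHz, 99.02 kHz, 100.9 kHz.

49.04 kHz, 50.92 kHz, 99.02 kHz, 100.9 kHz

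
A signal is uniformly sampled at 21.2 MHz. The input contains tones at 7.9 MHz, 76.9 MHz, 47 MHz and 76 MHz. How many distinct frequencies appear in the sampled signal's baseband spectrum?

fs/2 = 10.6 MHz.
7.9 MHz ≤ fs/2 = 10.6 MHz, passes unchanged.
76.9 MHz mod fs = 13.3 MHz.
13.3 MHz > fs/2 = 10.6 MHz, folds to fs − 13.3 MHz = 7.9 MHz.
47 MHz mod fs = 4.6 MHz.
4.6 MHz ≤ fs/2 = 10.6 MHz, appears at 4.6 MHz.
76 MHz mod fs = 12.4 MHz.
12.4 MHz > fs/2 = 10.6 MHz, folds to fs − 12.4 MHz = 8.8 MHz.
Distinct values: {4.6 MHz, 7.9 MHz, 8.8 MHz} → 3.

3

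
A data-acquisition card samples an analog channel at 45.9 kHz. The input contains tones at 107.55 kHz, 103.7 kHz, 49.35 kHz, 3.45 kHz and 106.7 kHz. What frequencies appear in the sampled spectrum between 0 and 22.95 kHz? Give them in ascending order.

fs/2 = 22.95 kHz.
107.55 kHz mod fs = 15.75 kHz.
15.75 kHz ≤ fs/2 = 22.95 kHz, appears at 15.75 kHz.
103.7 kHz mod fs = 11.9 kHz.
11.9 kHz ≤ fs/2 = 22.95 kHz, appears at 11.9 kHz.
49.35 kHz mod fs = 3.45 kHz.
3.45 kHz ≤ fs/2 = 22.95 kHz, appears at 3.45 kHz.
3.45 kHz ≤ fs/2 = 22.95 kHz, passes unchanged.
106.7 kHz mod fs = 14.9 kHz.
14.9 kHz ≤ fs/2 = 22.95 kHz, appears at 14.9 kHz.
Distinct values: {3.45 kHz, 11.9 kHz, 14.9 kHz, 15.75 kHz}.

3.45 kHz, 11.9 kHz, 14.9 kHz, 15.75 kHz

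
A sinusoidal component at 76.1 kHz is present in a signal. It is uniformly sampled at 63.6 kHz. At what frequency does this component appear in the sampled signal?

76.1 kHz mod fs = 12.5 kHz.
12.5 kHz ≤ fs/2 = 31.8 kHz, appears at 12.5 kHz.

12.5 kHz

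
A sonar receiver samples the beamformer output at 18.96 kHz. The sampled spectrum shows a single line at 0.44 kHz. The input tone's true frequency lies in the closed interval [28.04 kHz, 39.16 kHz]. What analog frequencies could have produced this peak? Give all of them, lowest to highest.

37.48 kHz, 38.36 kHz

Frequencies that alias to 0.44 kHz are k·fs ± 0.44 kHz for integer k ≥ 0.
k=0: 0.44 kHz.
k=1: 18.52 kHz, 19.4 kHz.
k=2: 37.48 kHz, 38.36 kHz.
k=3: 56.44 kHz, 57.32 kHz.
Within [28.04 kHz, 39.16 kHz]: 37.48 kHz, 38.36 kHz.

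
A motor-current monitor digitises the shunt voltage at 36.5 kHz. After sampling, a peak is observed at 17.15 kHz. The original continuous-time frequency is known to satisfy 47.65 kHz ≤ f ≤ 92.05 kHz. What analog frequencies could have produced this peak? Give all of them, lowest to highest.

Frequencies that alias to 17.15 kHz are k·fs ± 17.15 kHz for integer k ≥ 0.
k=0: 17.15 kHz.
k=1: 19.35 kHz, 53.65 kHz.
k=2: 55.85 kHz, 90.15 kHz.
k=3: 92.35 kHz, 126.65 kHz.
Within [47.65 kHz, 92.05 kHz]: 53.65 kHz, 55.85 kHz, 90.15 kHz.

53.65 kHz, 55.85 kHz, 90.15 kHz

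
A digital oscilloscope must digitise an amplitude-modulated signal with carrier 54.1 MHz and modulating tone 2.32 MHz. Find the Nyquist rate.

112.84 MHz

AM sidebands sit at fc ± fm = 51.78 MHz and 56.42 MHz.
Highest-frequency component: 56.42 MHz.
Nyquist rate = 2 × 56.42 MHz = 112.84 MHz.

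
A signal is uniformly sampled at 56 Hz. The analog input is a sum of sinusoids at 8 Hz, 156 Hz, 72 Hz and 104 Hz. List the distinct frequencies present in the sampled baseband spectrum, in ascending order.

8 Hz, 12 Hz, 16 Hz

fs/2 = 28 Hz.
8 Hz ≤ fs/2 = 28 Hz, passes unchanged.
156 Hz mod fs = 44 Hz.
44 Hz > fs/2 = 28 Hz, folds to fs − 44 Hz = 12 Hz.
72 Hz mod fs = 16 Hz.
16 Hz ≤ fs/2 = 28 Hz, appears at 16 Hz.
104 Hz mod fs = 48 Hz.
48 Hz > fs/2 = 28 Hz, folds to fs − 48 Hz = 8 Hz.
Distinct values: {8 Hz, 12 Hz, 16 Hz}.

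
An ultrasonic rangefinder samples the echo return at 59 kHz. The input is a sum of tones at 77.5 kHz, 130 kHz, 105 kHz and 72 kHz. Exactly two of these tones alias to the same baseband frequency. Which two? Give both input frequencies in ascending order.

fs/2 = 29.5 kHz.
77.5 kHz mod fs = 18.5 kHz.
18.5 kHz ≤ fs/2 = 29.5 kHz, appears at 18.5 kHz.
130 kHz mod fs = 12 kHz.
12 kHz ≤ fs/2 = 29.5 kHz, appears at 12 kHz.
105 kHz mod fs = 46 kHz.
46 kHz > fs/2 = 29.5 kHz, folds to fs − 46 kHz = 13 kHz.
72 kHz mod fs = 13 kHz.
13 kHz ≤ fs/2 = 29.5 kHz, appears at 13 kHz.
72 kHz and 105 kHz both map to 13 kHz.

72 kHz, 105 kHz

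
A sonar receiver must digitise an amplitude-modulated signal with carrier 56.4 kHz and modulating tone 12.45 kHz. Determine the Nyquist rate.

137.7 kHz

AM sidebands sit at fc ± fm = 43.95 kHz and 68.85 kHz.
Highest-frequency component: 68.85 kHz.
Nyquist rate = 2 × 68.85 kHz = 137.7 kHz.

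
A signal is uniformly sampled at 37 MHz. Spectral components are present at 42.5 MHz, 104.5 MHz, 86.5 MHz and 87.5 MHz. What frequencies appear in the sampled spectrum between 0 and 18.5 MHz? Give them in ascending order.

fs/2 = 18.5 MHz.
42.5 MHz mod fs = 5.5 MHz.
5.5 MHz ≤ fs/2 = 18.5 MHz, appears at 5.5 MHz.
104.5 MHz mod fs = 30.5 MHz.
30.5 MHz > fs/2 = 18.5 MHz, folds to fs − 30.5 MHz = 6.5 MHz.
86.5 MHz mod fs = 12.5 MHz.
12.5 MHz ≤ fs/2 = 18.5 MHz, appears at 12.5 MHz.
87.5 MHz mod fs = 13.5 MHz.
13.5 MHz ≤ fs/2 = 18.5 MHz, appears at 13.5 MHz.
Distinct values: {5.5 MHz, 6.5 MHz, 12.5 MHz, 13.5 MHz}.

5.5 MHz, 6.5 MHz, 12.5 MHz, 13.5 MHz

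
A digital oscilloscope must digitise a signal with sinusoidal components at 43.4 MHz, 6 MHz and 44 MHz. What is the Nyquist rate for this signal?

Highest-frequency component: 44 MHz.
Nyquist rate = 2 × 44 MHz = 88 MHz.

88 MHz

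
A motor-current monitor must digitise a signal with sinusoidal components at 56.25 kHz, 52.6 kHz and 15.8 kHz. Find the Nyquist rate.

112.5 kHz

Highest-frequency component: 56.25 kHz.
Nyquist rate = 2 × 56.25 kHz = 112.5 kHz.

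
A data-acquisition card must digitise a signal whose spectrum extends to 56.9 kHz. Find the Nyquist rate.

113.8 kHz

Nyquist rate = 2 × 56.9 kHz = 113.8 kHz.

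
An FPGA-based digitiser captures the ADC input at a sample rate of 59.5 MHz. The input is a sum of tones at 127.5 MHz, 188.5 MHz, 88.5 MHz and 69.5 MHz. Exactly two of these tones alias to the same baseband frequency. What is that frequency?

10 MHz

fs/2 = 29.75 MHz.
127.5 MHz mod fs = 8.5 MHz.
8.5 MHz ≤ fs/2 = 29.75 MHz, appears at 8.5 MHz.
188.5 MHz mod fs = 10 MHz.
10 MHz ≤ fs/2 = 29.75 MHz, appears at 10 MHz.
88.5 MHz mod fs = 29 MHz.
29 MHz ≤ fs/2 = 29.75 MHz, appears at 29 MHz.
69.5 MHz mod fs = 10 MHz.
10 MHz ≤ fs/2 = 29.75 MHz, appears at 10 MHz.
69.5 MHz and 188.5 MHz both map to 10 MHz.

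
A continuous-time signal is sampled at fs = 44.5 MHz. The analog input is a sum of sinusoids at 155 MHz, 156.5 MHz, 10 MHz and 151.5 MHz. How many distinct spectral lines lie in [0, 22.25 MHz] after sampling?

3

fs/2 = 22.25 MHz.
155 MHz mod fs = 21.5 MHz.
21.5 MHz ≤ fs/2 = 22.25 MHz, appears at 21.5 MHz.
156.5 MHz mod fs = 23 MHz.
23 MHz > fs/2 = 22.25 MHz, folds to fs − 23 MHz = 21.5 MHz.
10 MHz ≤ fs/2 = 22.25 MHz, passes unchanged.
151.5 MHz mod fs = 18 MHz.
18 MHz ≤ fs/2 = 22.25 MHz, appears at 18 MHz.
Distinct values: {10 MHz, 18 MHz, 21.5 MHz} → 3.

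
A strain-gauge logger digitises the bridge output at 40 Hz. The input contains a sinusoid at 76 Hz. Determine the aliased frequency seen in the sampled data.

76 Hz mod fs = 36 Hz.
36 Hz > fs/2 = 20 Hz, folds to fs − 36 Hz = 4 Hz.

4 Hz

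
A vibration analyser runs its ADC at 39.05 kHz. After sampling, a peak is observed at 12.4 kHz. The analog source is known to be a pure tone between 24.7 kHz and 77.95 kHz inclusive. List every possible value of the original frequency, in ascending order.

Frequencies that alias to 12.4 kHz are k·fs ± 12.4 kHz for integer k ≥ 0.
k=0: 12.4 kHz.
k=1: 26.65 kHz, 51.45 kHz.
k=2: 65.7 kHz, 90.5 kHz.
k=3: 104.75 kHz, 129.55 kHz.
Within [24.7 kHz, 77.95 kHz]: 26.65 kHz, 51.45 kHz, 65.7 kHz.

26.65 kHz, 51.45 kHz, 65.7 kHz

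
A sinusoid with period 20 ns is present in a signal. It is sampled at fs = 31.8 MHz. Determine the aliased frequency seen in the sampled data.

T = 20 ns → f = 1/T = 50 MHz.
50 MHz mod fs = 18.2 MHz.
18.2 MHz > fs/2 = 15.9 MHz, folds to fs − 18.2 MHz = 13.6 MHz.

13.6 MHz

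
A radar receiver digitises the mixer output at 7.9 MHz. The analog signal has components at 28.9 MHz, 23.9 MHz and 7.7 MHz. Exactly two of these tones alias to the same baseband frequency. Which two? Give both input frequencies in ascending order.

fs/2 = 3.95 MHz.
28.9 MHz mod fs = 5.2 MHz.
5.2 MHz > fs/2 = 3.95 MHz, folds to fs − 5.2 MHz = 2.7 MHz.
23.9 MHz mod fs = 0.2 MHz.
0.2 MHz ≤ fs/2 = 3.95 MHz, appears at 0.2 MHz.
7.7 MHz > fs/2 = 3.95 MHz, folds to fs − 7.7 MHz = 0.2 MHz.
7.7 MHz and 23.9 MHz both map to 0.2 MHz.

7.7 MHz, 23.9 MHz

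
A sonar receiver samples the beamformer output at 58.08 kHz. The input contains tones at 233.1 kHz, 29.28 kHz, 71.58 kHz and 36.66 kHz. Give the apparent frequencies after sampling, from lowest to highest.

fs/2 = 29.04 kHz.
233.1 kHz mod fs = 0.78 kHz.
0.78 kHz ≤ fs/2 = 29.04 kHz, appears at 0.78 kHz.
29.28 kHz > fs/2 = 29.04 kHz, folds to fs − 29.28 kHz = 28.8 kHz.
71.58 kHz mod fs = 13.5 kHz.
13.5 kHz ≤ fs/2 = 29.04 kHz, appears at 13.5 kHz.
36.66 kHz > fs/2 = 29.04 kHz, folds to fs − 36.66 kHz = 21.42 kHz.
Distinct values: {0.78 kHz, 13.5 kHz, 21.42 kHz, 28.8 kHz}.

0.78 kHz, 13.5 kHz, 21.42 kHz, 28.8 kHz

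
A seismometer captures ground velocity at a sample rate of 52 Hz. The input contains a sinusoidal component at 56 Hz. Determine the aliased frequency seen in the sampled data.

56 Hz mod fs = 4 Hz.
4 Hz ≤ fs/2 = 26 Hz, appears at 4 Hz.

4 Hz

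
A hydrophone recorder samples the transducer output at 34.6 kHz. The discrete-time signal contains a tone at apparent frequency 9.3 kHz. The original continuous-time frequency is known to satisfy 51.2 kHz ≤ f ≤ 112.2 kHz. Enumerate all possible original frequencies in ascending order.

Frequencies that alias to 9.3 kHz are k·fs ± 9.3 kHz for integer k ≥ 0.
k=0: 9.3 kHz.
k=1: 25.3 kHz, 43.9 kHz.
k=2: 59.9 kHz, 78.5 kHz.
k=3: 94.5 kHz, 113.1 kHz.
k=4: 129.1 kHz, 147.7 kHz.
Within [51.2 kHz, 112.2 kHz]: 59.9 kHz, 78.5 kHz, 94.5 kHz.

59.9 kHz, 78.5 kHz, 94.5 kHz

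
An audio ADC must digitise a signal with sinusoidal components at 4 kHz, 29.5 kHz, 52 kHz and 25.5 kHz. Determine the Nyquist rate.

104 kHz

Highest-frequency component: 52 kHz.
Nyquist rate = 2 × 52 kHz = 104 kHz.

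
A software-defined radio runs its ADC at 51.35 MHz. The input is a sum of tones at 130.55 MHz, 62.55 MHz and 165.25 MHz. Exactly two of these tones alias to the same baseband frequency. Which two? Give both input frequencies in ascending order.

fs/2 = 25.675 MHz.
130.55 MHz mod fs = 27.85 MHz.
27.85 MHz > fs/2 = 25.675 MHz, folds to fs − 27.85 MHz = 23.5 MHz.
62.55 MHz mod fs = 11.2 MHz.
11.2 MHz ≤ fs/2 = 25.675 MHz, appears at 11.2 MHz.
165.25 MHz mod fs = 11.2 MHz.
11.2 MHz ≤ fs/2 = 25.675 MHz, appears at 11.2 MHz.
62.55 MHz and 165.25 MHz both map to 11.2 MHz.

62.55 MHz, 165.25 MHz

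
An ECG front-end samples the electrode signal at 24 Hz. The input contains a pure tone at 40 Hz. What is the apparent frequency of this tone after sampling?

8 Hz

40 Hz mod fs = 16 Hz.
16 Hz > fs/2 = 12 Hz, folds to fs − 16 Hz = 8 Hz.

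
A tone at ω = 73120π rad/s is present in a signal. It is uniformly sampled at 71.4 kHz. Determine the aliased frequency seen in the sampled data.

ω = 73120π rad/s → f = ω/(2π) = 36560 Hz = 36.56 kHz.
36.56 kHz > fs/2 = 35.7 kHz, folds to fs − 36.56 kHz = 34.84 kHz.

34.84 kHz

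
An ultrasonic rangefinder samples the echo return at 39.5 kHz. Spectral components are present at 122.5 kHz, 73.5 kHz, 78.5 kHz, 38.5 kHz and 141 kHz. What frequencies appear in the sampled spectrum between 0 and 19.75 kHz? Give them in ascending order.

fs/2 = 19.75 kHz.
122.5 kHz mod fs = 4 kHz.
4 kHz ≤ fs/2 = 19.75 kHz, appears at 4 kHz.
73.5 kHz mod fs = 34 kHz.
34 kHz > fs/2 = 19.75 kHz, folds to fs − 34 kHz = 5.5 kHz.
78.5 kHz mod fs = 39 kHz.
39 kHz > fs/2 = 19.75 kHz, folds to fs − 39 kHz = 0.5 kHz.
38.5 kHz > fs/2 = 19.75 kHz, folds to fs − 38.5 kHz = 1 kHz.
141 kHz mod fs = 22.5 kHz.
22.5 kHz > fs/2 = 19.75 kHz, folds to fs − 22.5 kHz = 17 kHz.
Distinct values: {0.5 kHz, 1 kHz, 4 kHz, 5.5 kHz, 17 kHz}.

0.5 kHz, 1 kHz, 4 kHz, 5.5 kHz, 17 kHz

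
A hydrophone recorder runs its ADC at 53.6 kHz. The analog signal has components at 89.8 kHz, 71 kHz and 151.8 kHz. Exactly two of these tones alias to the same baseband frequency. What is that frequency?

17.4 kHz

fs/2 = 26.8 kHz.
89.8 kHz mod fs = 36.2 kHz.
36.2 kHz > fs/2 = 26.8 kHz, folds to fs − 36.2 kHz = 17.4 kHz.
71 kHz mod fs = 17.4 kHz.
17.4 kHz ≤ fs/2 = 26.8 kHz, appears at 17.4 kHz.
151.8 kHz mod fs = 44.6 kHz.
44.6 kHz > fs/2 = 26.8 kHz, folds to fs − 44.6 kHz = 9 kHz.
71 kHz and 89.8 kHz both map to 17.4 kHz.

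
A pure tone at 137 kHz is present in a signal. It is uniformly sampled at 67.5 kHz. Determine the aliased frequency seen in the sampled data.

137 kHz mod fs = 2 kHz.
2 kHz ≤ fs/2 = 33.75 kHz, appears at 2 kHz.

2 kHz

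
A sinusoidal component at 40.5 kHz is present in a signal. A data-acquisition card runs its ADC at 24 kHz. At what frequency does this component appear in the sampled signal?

40.5 kHz mod fs = 16.5 kHz.
16.5 kHz > fs/2 = 12 kHz, folds to fs − 16.5 kHz = 7.5 kHz.

7.5 kHz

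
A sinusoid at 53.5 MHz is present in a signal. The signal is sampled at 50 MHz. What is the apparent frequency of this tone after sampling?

3.5 MHz

53.5 MHz mod fs = 3.5 MHz.
3.5 MHz ≤ fs/2 = 25 MHz, appears at 3.5 MHz.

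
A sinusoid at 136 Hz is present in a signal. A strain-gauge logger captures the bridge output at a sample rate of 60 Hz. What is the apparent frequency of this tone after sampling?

16 Hz

136 Hz mod fs = 16 Hz.
16 Hz ≤ fs/2 = 30 Hz, appears at 16 Hz.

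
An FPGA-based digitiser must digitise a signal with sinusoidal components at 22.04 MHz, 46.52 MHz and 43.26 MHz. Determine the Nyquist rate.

Highest-frequency component: 46.52 MHz.
Nyquist rate = 2 × 46.52 MHz = 93.04 MHz.

93.04 MHz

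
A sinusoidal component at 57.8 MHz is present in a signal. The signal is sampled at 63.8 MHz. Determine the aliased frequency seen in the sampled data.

6 MHz

57.8 MHz > fs/2 = 31.9 MHz, folds to fs − 57.8 MHz = 6 MHz.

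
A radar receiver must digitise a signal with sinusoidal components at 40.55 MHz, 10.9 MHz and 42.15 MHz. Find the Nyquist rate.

Highest-frequency component: 42.15 MHz.
Nyquist rate = 2 × 42.15 MHz = 84.3 MHz.

84.3 MHz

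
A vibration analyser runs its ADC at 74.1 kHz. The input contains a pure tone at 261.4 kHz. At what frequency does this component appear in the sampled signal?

261.4 kHz mod fs = 39.1 kHz.
39.1 kHz > fs/2 = 37.05 kHz, folds to fs − 39.1 kHz = 35 kHz.

35 kHz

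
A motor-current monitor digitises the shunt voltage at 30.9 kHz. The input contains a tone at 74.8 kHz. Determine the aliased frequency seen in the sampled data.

74.8 kHz mod fs = 13 kHz.
13 kHz ≤ fs/2 = 15.45 kHz, appears at 13 kHz.

13 kHz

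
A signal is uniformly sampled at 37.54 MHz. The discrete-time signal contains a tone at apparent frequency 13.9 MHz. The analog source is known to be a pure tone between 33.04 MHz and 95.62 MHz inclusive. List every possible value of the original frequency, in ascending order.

51.44 MHz, 61.18 MHz, 88.98 MHz

Frequencies that alias to 13.9 MHz are k·fs ± 13.9 MHz for integer k ≥ 0.
k=0: 13.9 MHz.
k=1: 23.64 MHz, 51.44 MHz.
k=2: 61.18 MHz, 88.98 MHz.
k=3: 98.72 MHz, 126.52 MHz.
Within [33.04 MHz, 95.62 MHz]: 51.44 MHz, 61.18 MHz, 88.98 MHz.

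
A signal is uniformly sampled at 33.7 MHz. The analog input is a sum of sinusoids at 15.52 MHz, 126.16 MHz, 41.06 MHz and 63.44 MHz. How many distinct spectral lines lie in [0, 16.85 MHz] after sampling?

4

fs/2 = 16.85 MHz.
15.52 MHz ≤ fs/2 = 16.85 MHz, passes unchanged.
126.16 MHz mod fs = 25.06 MHz.
25.06 MHz > fs/2 = 16.85 MHz, folds to fs − 25.06 MHz = 8.64 MHz.
41.06 MHz mod fs = 7.36 MHz.
7.36 MHz ≤ fs/2 = 16.85 MHz, appears at 7.36 MHz.
63.44 MHz mod fs = 29.74 MHz.
29.74 MHz > fs/2 = 16.85 MHz, folds to fs − 29.74 MHz = 3.96 MHz.
Distinct values: {3.96 MHz, 7.36 MHz, 8.64 MHz, 15.52 MHz} → 4.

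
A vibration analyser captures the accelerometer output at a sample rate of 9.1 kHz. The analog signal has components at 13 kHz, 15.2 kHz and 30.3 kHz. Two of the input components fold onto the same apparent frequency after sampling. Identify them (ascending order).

fs/2 = 4.55 kHz.
13 kHz mod fs = 3.9 kHz.
3.9 kHz ≤ fs/2 = 4.55 kHz, appears at 3.9 kHz.
15.2 kHz mod fs = 6.1 kHz.
6.1 kHz > fs/2 = 4.55 kHz, folds to fs − 6.1 kHz = 3 kHz.
30.3 kHz mod fs = 3 kHz.
3 kHz ≤ fs/2 = 4.55 kHz, appears at 3 kHz.
15.2 kHz and 30.3 kHz both map to 3 kHz.

15.2 kHz, 30.3 kHz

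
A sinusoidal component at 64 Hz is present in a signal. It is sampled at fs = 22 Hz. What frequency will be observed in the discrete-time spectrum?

2 Hz

64 Hz mod fs = 20 Hz.
20 Hz > fs/2 = 11 Hz, folds to fs − 20 Hz = 2 Hz.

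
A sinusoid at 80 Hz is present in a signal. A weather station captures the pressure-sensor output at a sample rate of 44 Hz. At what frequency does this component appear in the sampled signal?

80 Hz mod fs = 36 Hz.
36 Hz > fs/2 = 22 Hz, folds to fs − 36 Hz = 8 Hz.

8 Hz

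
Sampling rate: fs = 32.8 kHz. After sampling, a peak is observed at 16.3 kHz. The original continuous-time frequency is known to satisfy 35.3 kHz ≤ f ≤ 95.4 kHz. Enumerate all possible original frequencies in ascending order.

49.1 kHz, 49.3 kHz, 81.9 kHz, 82.1 kHz

Frequencies that alias to 16.3 kHz are k·fs ± 16.3 kHz for integer k ≥ 0.
k=0: 16.3 kHz.
k=1: 16.5 kHz, 49.1 kHz.
k=2: 49.3 kHz, 81.9 kHz.
k=3: 82.1 kHz, 114.7 kHz.
k=4: 114.9 kHz, 147.5 kHz.
Within [35.3 kHz, 95.4 kHz]: 49.1 kHz, 49.3 kHz, 81.9 kHz, 82.1 kHz.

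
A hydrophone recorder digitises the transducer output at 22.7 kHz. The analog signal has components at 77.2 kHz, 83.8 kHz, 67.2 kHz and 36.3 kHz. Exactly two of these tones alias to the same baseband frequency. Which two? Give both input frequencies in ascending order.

fs/2 = 11.35 kHz.
77.2 kHz mod fs = 9.1 kHz.
9.1 kHz ≤ fs/2 = 11.35 kHz, appears at 9.1 kHz.
83.8 kHz mod fs = 15.7 kHz.
15.7 kHz > fs/2 = 11.35 kHz, folds to fs − 15.7 kHz = 7 kHz.
67.2 kHz mod fs = 21.8 kHz.
21.8 kHz > fs/2 = 11.35 kHz, folds to fs − 21.8 kHz = 0.9 kHz.
36.3 kHz mod fs = 13.6 kHz.
13.6 kHz > fs/2 = 11.35 kHz, folds to fs − 13.6 kHz = 9.1 kHz.
36.3 kHz and 77.2 kHz both map to 9.1 kHz.

36.3 kHz, 77.2 kHz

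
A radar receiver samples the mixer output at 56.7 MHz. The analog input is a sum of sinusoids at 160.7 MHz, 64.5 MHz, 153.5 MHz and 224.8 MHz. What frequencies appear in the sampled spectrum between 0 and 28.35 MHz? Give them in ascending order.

2 MHz, 7.8 MHz, 9.4 MHz, 16.6 MHz

fs/2 = 28.35 MHz.
160.7 MHz mod fs = 47.3 MHz.
47.3 MHz > fs/2 = 28.35 MHz, folds to fs − 47.3 MHz = 9.4 MHz.
64.5 MHz mod fs = 7.8 MHz.
7.8 MHz ≤ fs/2 = 28.35 MHz, appears at 7.8 MHz.
153.5 MHz mod fs = 40.1 MHz.
40.1 MHz > fs/2 = 28.35 MHz, folds to fs − 40.1 MHz = 16.6 MHz.
224.8 MHz mod fs = 54.7 MHz.
54.7 MHz > fs/2 = 28.35 MHz, folds to fs − 54.7 MHz = 2 MHz.
Distinct values: {2 MHz, 7.8 MHz, 9.4 MHz, 16.6 MHz}.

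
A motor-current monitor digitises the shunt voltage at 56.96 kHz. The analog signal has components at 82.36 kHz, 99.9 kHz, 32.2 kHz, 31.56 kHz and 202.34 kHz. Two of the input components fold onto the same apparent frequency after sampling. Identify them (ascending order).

fs/2 = 28.48 kHz.
82.36 kHz mod fs = 25.4 kHz.
25.4 kHz ≤ fs/2 = 28.48 kHz, appears at 25.4 kHz.
99.9 kHz mod fs = 42.94 kHz.
42.94 kHz > fs/2 = 28.48 kHz, folds to fs − 42.94 kHz = 14.02 kHz.
32.2 kHz > fs/2 = 28.48 kHz, folds to fs − 32.2 kHz = 24.76 kHz.
31.56 kHz > fs/2 = 28.48 kHz, folds to fs − 31.56 kHz = 25.4 kHz.
202.34 kHz mod fs = 31.46 kHz.
31.46 kHz > fs/2 = 28.48 kHz, folds to fs − 31.46 kHz = 25.5 kHz.
31.56 kHz and 82.36 kHz both map to 25.4 kHz.

31.56 kHz, 82.36 kHz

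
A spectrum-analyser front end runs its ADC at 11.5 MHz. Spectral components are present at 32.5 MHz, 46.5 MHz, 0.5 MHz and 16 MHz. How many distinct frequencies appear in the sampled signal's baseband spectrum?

3

fs/2 = 5.75 MHz.
32.5 MHz mod fs = 9.5 MHz.
9.5 MHz > fs/2 = 5.75 MHz, folds to fs − 9.5 MHz = 2 MHz.
46.5 MHz mod fs = 0.5 MHz.
0.5 MHz ≤ fs/2 = 5.75 MHz, appears at 0.5 MHz.
0.5 MHz ≤ fs/2 = 5.75 MHz, passes unchanged.
16 MHz mod fs = 4.5 MHz.
4.5 MHz ≤ fs/2 = 5.75 MHz, appears at 4.5 MHz.
Distinct values: {0.5 MHz, 2 MHz, 4.5 MHz} → 3.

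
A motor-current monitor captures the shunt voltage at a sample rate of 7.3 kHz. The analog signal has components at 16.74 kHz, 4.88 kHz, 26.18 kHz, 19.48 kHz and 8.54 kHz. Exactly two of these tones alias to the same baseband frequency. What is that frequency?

fs/2 = 3.65 kHz.
16.74 kHz mod fs = 2.14 kHz.
2.14 kHz ≤ fs/2 = 3.65 kHz, appears at 2.14 kHz.
4.88 kHz > fs/2 = 3.65 kHz, folds to fs − 4.88 kHz = 2.42 kHz.
26.18 kHz mod fs = 4.28 kHz.
4.28 kHz > fs/2 = 3.65 kHz, folds to fs − 4.28 kHz = 3.02 kHz.
19.48 kHz mod fs = 4.88 kHz.
4.88 kHz > fs/2 = 3.65 kHz, folds to fs − 4.88 kHz = 2.42 kHz.
8.54 kHz mod fs = 1.24 kHz.
1.24 kHz ≤ fs/2 = 3.65 kHz, appears at 1.24 kHz.
4.88 kHz and 19.48 kHz both map to 2.42 kHz.

2.42 kHz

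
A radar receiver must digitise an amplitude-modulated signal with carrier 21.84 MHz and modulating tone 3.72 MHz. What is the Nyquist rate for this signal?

AM sidebands sit at fc ± fm = 18.12 MHz and 25.56 MHz.
Highest-frequency component: 25.56 MHz.
Nyquist rate = 2 × 25.56 MHz = 51.12 MHz.

51.12 MHz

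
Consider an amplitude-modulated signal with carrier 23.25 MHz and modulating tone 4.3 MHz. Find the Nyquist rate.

AM sidebands sit at fc ± fm = 18.95 MHz and 27.55 MHz.
Highest-frequency component: 27.55 MHz.
Nyquist rate = 2 × 27.55 MHz = 55.1 MHz.

55.1 MHz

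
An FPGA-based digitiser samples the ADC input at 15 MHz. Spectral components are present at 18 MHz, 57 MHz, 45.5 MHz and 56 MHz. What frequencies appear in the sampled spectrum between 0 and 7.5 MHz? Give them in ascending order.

0.5 MHz, 3 MHz, 4 MHz

fs/2 = 7.5 MHz.
18 MHz mod fs = 3 MHz.
3 MHz ≤ fs/2 = 7.5 MHz, appears at 3 MHz.
57 MHz mod fs = 12 MHz.
12 MHz > fs/2 = 7.5 MHz, folds to fs − 12 MHz = 3 MHz.
45.5 MHz mod fs = 0.5 MHz.
0.5 MHz ≤ fs/2 = 7.5 MHz, appears at 0.5 MHz.
56 MHz mod fs = 11 MHz.
11 MHz > fs/2 = 7.5 MHz, folds to fs − 11 MHz = 4 MHz.
Distinct values: {0.5 MHz, 3 MHz, 4 MHz}.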